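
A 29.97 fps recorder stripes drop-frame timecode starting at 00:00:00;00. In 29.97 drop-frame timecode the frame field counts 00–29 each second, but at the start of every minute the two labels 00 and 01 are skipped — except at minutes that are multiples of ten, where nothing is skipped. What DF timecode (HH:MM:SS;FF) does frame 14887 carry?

Ten DF minutes hold 17982 frames, so frame 14887 lies in block 0 (frames 0–17981) with 14887 frames into that block.
The block's first minute is 1800 frames and the rest 1798 each; 14887 frames reaches minute 8, so 0 × 18 + 8 × 2 = 16 labels have been skipped so far.
Adding those back, label number 14887 + 16 = 14903 at 30 labels/s is 496 s + 23 f = 0 h 8 min 16 s frame 23, i.e. 00:08:16;23.

00:08:16;23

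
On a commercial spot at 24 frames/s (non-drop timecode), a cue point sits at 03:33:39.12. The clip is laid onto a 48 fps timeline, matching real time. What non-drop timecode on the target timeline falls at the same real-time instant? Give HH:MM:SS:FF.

03:33:39:24

Source frame index: (3×3600 + 33×60 + 39) × 24 + 12 = 307668.
Real time: 307668 / (24) = 25639/2 s.
Target frame: (25639/2) × (48) = 615336.
At 48 labels/s: frame 615336 → 03:33:39:24.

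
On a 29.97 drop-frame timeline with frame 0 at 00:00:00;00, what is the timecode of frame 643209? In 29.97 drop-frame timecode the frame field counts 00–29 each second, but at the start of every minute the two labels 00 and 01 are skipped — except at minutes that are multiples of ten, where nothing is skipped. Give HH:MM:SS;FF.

05:57:41;23

Each 10-minute DF block holds 10 × 60 × 30 − 9 × 2 = 17982 frames. 643209 ÷ 17982 → 35 full blocks, remainder 13839.
Within the partial block the first minute is 1800 frames and each further minute 1798, so 7 further minute boundaries passed. Total skipped labels = 18 × 35 + 2 × 7 = 644.
Non-drop label index = 643209 + 644 = 643853; at 30 labels/s that is 05:57:41:23, i.e. DF 05:57:41;23.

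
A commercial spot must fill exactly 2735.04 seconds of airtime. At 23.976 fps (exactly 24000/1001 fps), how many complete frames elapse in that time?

65575 frames

Frames = 2735.04 × 24000/1001 = 852480/13 ≈ 65575.3846.
Complete frames: 65575.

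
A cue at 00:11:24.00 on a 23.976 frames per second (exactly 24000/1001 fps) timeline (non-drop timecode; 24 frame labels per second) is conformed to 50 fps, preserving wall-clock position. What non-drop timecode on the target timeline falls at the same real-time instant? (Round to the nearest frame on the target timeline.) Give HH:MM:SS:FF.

Source frame index: (0×3600 + 11×60 + 24) × 24 + 0 = 16416.
Real time: 16416 / (24000/1001) = 171171/250 s.
Target frame: (171171/250) × (50) = 171171/5 ≈ 34234.200 → 34234.
At 50 labels/s: frame 34234 → 00:11:24:34.

00:11:24:34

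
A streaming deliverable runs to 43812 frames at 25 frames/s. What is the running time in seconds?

1752.48 seconds

Running time = 43812 / (25) = 1752.48 s.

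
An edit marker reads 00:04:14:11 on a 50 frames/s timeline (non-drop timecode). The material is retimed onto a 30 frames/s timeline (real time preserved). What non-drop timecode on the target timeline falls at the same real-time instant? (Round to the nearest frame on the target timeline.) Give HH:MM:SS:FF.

Source frame index: (0×3600 + 4×60 + 14) × 50 + 11 = 12711.
Real time: 12711 / (50) = 12711/50 s.
Target frame: (12711/50) × (30) = 38133/5 ≈ 7626.600 → 7627.
At 30 labels/s: frame 7627 → 00:04:14:07.

00:04:14:07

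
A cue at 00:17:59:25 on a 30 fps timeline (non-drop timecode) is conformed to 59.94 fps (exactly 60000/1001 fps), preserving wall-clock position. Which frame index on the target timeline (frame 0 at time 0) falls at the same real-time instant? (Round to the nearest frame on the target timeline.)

Source frame index: (0×3600 + 17×60 + 59) × 30 + 25 = 32395.
Real time: 32395 / (30) = 6479/6 s.
Target frame: (6479/6) × (60000/1001) = 5890000/91 ≈ 64725.275 → 64725.

frame 64725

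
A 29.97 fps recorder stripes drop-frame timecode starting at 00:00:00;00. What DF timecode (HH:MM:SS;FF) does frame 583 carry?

Each 10-minute DF block holds 10 × 60 × 30 − 9 × 2 = 17982 frames. 583 ÷ 17982 → 0 full blocks, remainder 583.
Within the partial block the first minute is 1800 frames and each further minute 1798, so 0 further minute boundaries passed. Total skipped labels = 18 × 0 + 2 × 0 = 0.
Non-drop label index = 583 + 0 = 583; at 30 labels/s that is 00:00:19:13, i.e. DF 00:00:19;13.

00:00:19;13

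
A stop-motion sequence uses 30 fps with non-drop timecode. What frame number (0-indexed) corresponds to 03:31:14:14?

frame 380234

Total seconds to the label: (3 × 3600 + 31 × 60 + 14) = 12674.
Frame index = 12674 × 30 + 14 = 380234.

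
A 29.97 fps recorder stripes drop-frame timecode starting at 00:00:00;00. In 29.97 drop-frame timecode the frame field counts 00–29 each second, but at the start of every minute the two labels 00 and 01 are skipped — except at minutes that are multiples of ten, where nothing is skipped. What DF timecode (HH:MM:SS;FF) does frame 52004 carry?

00:28:55;06

Each 10-minute DF block holds 10 × 60 × 30 − 9 × 2 = 17982 frames. 52004 ÷ 17982 → 2 full blocks, remainder 16040.
Within the partial block the first minute is 1800 frames and each further minute 1798, so 8 further minute boundaries passed. Total skipped labels = 18 × 2 + 2 × 8 = 52.
Non-drop label index = 52004 + 52 = 52056; at 30 labels/s that is 00:28:55:06, i.e. DF 00:28:55;06.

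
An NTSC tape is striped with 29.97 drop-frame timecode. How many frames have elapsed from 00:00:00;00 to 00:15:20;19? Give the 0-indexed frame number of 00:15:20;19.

As if non-drop at 30 labels/s: (0 × 3600 + 15 × 60 + 20) × 30 + 19 = 27619.
Minute boundaries passed: 15; those not divisible by 10: 15 − 1 = 14; dropped labels = 2 × 14 = 28.
Actual frame index = 27619 − 28 = 27591.

27591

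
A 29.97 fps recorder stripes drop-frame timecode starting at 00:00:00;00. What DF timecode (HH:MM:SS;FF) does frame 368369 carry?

03:24:51;07

Each 10-minute DF block holds 10 × 60 × 30 − 9 × 2 = 17982 frames. 368369 ÷ 17982 → 20 full blocks, remainder 8729.
Within the partial block the first minute is 1800 frames and each further minute 1798, so 4 further minute boundaries passed. Total skipped labels = 18 × 20 + 2 × 4 = 368.
Non-drop label index = 368369 + 368 = 368737; at 30 labels/s that is 03:24:51:07, i.e. DF 03:24:51;07.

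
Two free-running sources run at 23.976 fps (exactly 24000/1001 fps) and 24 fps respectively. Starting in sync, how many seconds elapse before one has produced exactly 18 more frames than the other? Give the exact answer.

750.75 seconds

The gap grows by |24 − 24000/1001| = 24/1001 frames per second.
Time for a 18-frame gap: 18 ÷ (24/1001) = 750.75 s.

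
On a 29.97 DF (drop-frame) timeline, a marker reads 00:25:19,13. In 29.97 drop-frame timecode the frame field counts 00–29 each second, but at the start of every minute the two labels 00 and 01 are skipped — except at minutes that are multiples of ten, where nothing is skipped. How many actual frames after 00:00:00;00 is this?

45537

As if non-drop at 30 labels/s: (0 × 3600 + 25 × 60 + 19) × 30 + 13 = 45583.
Minute boundaries passed: 25; those not divisible by 10: 25 − 2 = 23; dropped labels = 2 × 23 = 46.
Actual frame index = 45583 − 46 = 45537.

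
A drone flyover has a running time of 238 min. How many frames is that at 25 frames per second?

238 min = 14280 s.
Frames = 14280 × 25 = 357000.

357000 frames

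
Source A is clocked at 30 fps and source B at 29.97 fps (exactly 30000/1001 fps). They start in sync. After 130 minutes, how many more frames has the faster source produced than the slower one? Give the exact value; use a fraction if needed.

18000/77 frames

130 min = 7800 s.
A emits 30 × 7800 = 234000 frames; B emits 30000/1001 × 7800 = 18000000/77.
Difference = 18000/77 frames (≈ 233.7662); B is behind A.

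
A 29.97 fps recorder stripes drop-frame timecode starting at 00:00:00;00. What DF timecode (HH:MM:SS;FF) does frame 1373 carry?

00:00:45;23

Ten DF minutes hold 17982 frames, so frame 1373 lies in block 0 (frames 0–17981) with 1373 frames into that block.
The block's first minute is 1800 frames and the rest 1798 each; 1373 frames reaches minute 0, so 0 × 18 + 0 × 2 = 0 labels have been skipped so far.
Adding those back, label number 1373 + 0 = 1373 at 30 labels/s is 45 s + 23 f = 0 h 0 min 45 s frame 23, i.e. 00:00:45;23.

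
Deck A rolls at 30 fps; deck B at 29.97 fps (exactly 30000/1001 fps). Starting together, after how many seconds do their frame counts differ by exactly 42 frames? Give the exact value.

The gap grows by |30000/1001 − 30| = 30/1001 frames per second.
Time for a 42-frame gap: 42 ÷ (30/1001) = 1401.4 s.

1401.4 seconds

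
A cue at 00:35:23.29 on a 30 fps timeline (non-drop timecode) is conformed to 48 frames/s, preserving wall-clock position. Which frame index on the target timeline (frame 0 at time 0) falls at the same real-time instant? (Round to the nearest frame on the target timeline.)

frame 101950

Source frame index: (0×3600 + 35×60 + 23) × 30 + 29 = 63719.
Real time: 63719 / (30) = 63719/30 s.
Target frame: (63719/30) × (48) = 509752/5 ≈ 101950.400 → 101950.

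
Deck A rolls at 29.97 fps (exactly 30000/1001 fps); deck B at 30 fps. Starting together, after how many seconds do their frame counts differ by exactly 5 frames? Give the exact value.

The gap grows by |30 − 30000/1001| = 30/1001 frames per second.
Time for a 5-frame gap: 5 ÷ (30/1001) = 1001/6 s.

1001/6 seconds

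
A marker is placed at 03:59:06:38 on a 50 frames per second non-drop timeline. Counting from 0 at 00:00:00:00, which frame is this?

Total seconds to the label: (3 × 3600 + 59 × 60 + 6) = 14346.
Frame index = 14346 × 50 + 38 = 717338.

frame 717338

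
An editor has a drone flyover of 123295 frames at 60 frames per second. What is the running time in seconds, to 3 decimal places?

2054.917 seconds

Running time = 123295 × 1/60 = 24659/12 s ≈ 2054.917 s.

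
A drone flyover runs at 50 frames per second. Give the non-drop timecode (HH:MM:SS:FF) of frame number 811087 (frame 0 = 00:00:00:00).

04:30:21:37

811087 ÷ 50 = 16221 full seconds, remainder 37 frames.
16221 s = 4 h 30 min 21 s.
Timecode: 04:30:21:37.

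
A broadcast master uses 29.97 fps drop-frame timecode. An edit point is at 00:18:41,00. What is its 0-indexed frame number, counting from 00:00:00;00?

33596

As if non-drop at 30 labels/s: (0 × 3600 + 18 × 60 + 41) × 30 + 0 = 33630.
Minute boundaries passed: 18; those not divisible by 10: 18 − 1 = 17; dropped labels = 2 × 17 = 34.
Actual frame index = 33630 − 34 = 33596.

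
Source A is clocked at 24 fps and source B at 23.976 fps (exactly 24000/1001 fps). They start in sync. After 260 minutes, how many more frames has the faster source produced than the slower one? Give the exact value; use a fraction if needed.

260 min = 15600 s.
A emits 24 × 15600 = 374400 frames; B emits 24000/1001 × 15600 = 28800000/77.
Difference = 28800/77 frames (≈ 374.0260); B is behind A.

28800/77 frames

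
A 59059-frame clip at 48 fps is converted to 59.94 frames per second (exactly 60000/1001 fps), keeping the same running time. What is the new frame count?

73750 frames

Target frames = source frames × (target rate / source rate) = 59059 × (60000/1001)/(48) = 59059 × 1250/1001 = 73750.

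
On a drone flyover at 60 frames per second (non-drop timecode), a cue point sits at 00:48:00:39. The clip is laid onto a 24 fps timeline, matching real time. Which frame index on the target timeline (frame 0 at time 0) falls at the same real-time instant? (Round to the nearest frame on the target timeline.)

frame 69136

Source frame index: (0×3600 + 48×60 + 0) × 60 + 39 = 172839.
Real time: 172839 / (60) = 57613/20 s.
Target frame: (57613/20) × (24) = 345678/5 ≈ 69135.600 → 69136.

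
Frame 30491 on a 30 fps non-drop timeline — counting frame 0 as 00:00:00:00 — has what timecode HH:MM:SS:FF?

30491 ÷ 30 = 1016 full seconds, remainder 11 frames.
1016 s = 0 h 16 min 56 s.
Timecode: 00:16:56:11.

00:16:56:11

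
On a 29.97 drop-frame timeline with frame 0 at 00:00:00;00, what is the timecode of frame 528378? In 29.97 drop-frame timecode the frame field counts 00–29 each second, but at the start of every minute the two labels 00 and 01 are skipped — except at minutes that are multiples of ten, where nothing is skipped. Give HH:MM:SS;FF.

Each 10-minute DF block holds 10 × 60 × 30 − 9 × 2 = 17982 frames. 528378 ÷ 17982 → 29 full blocks, remainder 6900.
Within the partial block the first minute is 1800 frames and each further minute 1798, so 3 further minute boundaries passed. Total skipped labels = 18 × 29 + 2 × 3 = 528.
Non-drop label index = 528378 + 528 = 528906; at 30 labels/s that is 04:53:50:06, i.e. DF 04:53:50;06.

04:53:50;06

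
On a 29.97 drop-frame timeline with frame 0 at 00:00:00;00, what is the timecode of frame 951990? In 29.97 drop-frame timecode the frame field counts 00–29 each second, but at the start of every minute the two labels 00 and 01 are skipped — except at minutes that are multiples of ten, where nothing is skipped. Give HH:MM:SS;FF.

08:49:24;24

Ten DF minutes hold 17982 frames, so frame 951990 lies in block 52 (frames 935064–953045) with 16926 frames into that block.
The block's first minute is 1800 frames and the rest 1798 each; 16926 frames reaches minute 9, so 52 × 18 + 9 × 2 = 954 labels have been skipped so far.
Adding those back, label number 951990 + 954 = 952944 at 30 labels/s is 31764 s + 24 f = 8 h 49 min 24 s frame 24, i.e. 08:49:24;24.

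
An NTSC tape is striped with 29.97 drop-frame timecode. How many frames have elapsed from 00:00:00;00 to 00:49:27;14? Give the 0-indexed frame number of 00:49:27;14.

Complete 10-minute blocks: 4, each 17982 frames → 71928.
Remaining 9 whole minutes in the current block: 1800 + 8 × 1798 = 16184 frames.
Within the current minute: 27 × 30 + 14 − 2 = 822 (labels ;00/;01 skipped at this minute). Total = 71928 + 16184 + 822 = 88934.

88934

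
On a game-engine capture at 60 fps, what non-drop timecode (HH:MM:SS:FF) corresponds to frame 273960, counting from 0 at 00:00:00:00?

01:16:06:00

273960 ÷ 60 = 4566 full seconds, remainder 0 frames.
4566 s = 1 h 16 min 6 s.
Timecode: 01:16:06:00.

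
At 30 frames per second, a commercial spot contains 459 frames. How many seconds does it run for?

15.3 seconds

Running time = 459 / (30) = 15.3 s.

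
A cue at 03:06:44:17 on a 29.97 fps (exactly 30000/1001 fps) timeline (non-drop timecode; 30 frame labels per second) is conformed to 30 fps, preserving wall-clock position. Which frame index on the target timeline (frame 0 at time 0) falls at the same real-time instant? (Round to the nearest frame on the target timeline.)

frame 336473

Source frame index: (3×3600 + 6×60 + 44) × 30 + 17 = 336137.
Real time: 336137 / (30000/1001) = 336473137/30000 s.
Target frame: (336473137/30000) × (30) = 336473137/1000 ≈ 336473.137 → 336473.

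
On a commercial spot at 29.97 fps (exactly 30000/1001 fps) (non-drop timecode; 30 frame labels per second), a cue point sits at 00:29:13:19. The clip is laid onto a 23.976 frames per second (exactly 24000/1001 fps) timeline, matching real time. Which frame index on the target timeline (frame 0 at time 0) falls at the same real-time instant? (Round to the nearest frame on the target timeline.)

frame 42087

Source frame index: (0×3600 + 29×60 + 13) × 30 + 19 = 52609.
Real time: 52609 / (30000/1001) = 52661609/30000 s.
Target frame: (52661609/30000) × (24000/1001) = 210436/5 ≈ 42087.200 → 42087.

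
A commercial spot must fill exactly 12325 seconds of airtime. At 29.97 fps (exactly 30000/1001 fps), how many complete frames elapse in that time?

369380 frames

Frames = 12325 × 30000/1001 = 369750000/1001 ≈ 369380.6194.
Complete frames: 369380.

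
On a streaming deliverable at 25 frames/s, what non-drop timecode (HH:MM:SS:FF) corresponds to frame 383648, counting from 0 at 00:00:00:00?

04:15:45:23

383648 ÷ 25 = 15345 full seconds, remainder 23 frames.
15345 s = 4 h 15 min 45 s.
Timecode: 04:15:45:23.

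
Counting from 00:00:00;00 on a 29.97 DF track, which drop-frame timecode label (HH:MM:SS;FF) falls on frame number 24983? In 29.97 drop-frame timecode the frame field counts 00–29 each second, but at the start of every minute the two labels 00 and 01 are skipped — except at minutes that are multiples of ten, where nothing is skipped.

Ten DF minutes hold 17982 frames, so frame 24983 lies in block 1 (frames 17982–35963) with 7001 frames into that block.
The block's first minute is 1800 frames and the rest 1798 each; 7001 frames reaches minute 3, so 1 × 18 + 3 × 2 = 24 labels have been skipped so far.
Adding those back, label number 24983 + 24 = 25007 at 30 labels/s is 833 s + 17 f = 0 h 13 min 53 s frame 17, i.e. 00:13:53;17.

00:13:53;17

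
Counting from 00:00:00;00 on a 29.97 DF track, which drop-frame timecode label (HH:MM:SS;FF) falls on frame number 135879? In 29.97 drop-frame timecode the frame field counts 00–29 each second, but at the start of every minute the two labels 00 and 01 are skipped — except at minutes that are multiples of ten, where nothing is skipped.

01:15:33;25

Ten DF minutes hold 17982 frames, so frame 135879 lies in block 7 (frames 125874–143855) with 10005 frames into that block.
The block's first minute is 1800 frames and the rest 1798 each; 10005 frames reaches minute 5, so 7 × 18 + 5 × 2 = 136 labels have been skipped so far.
Adding those back, label number 135879 + 136 = 136015 at 30 labels/s is 4533 s + 25 f = 1 h 15 min 33 s frame 25, i.e. 01:15:33;25.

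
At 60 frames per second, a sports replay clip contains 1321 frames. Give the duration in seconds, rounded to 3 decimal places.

22.017 seconds

Running time = 1321 × 1/60 = 1321/60 s ≈ 22.017 s.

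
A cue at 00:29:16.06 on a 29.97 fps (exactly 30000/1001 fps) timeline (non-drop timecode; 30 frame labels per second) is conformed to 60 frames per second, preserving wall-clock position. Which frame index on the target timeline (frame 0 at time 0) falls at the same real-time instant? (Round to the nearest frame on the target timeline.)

frame 105477

Source frame index: (0×3600 + 29×60 + 16) × 30 + 6 = 52686.
Real time: 52686 / (30000/1001) = 8789781/5000 s.
Target frame: (8789781/5000) × (60) = 26369343/250 ≈ 105477.372 → 105477.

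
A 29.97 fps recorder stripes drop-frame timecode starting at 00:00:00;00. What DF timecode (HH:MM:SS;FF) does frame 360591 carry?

Each 10-minute DF block holds 10 × 60 × 30 − 9 × 2 = 17982 frames. 360591 ÷ 17982 → 20 full blocks, remainder 951.
Within the partial block the first minute is 1800 frames and each further minute 1798, so 0 further minute boundaries passed. Total skipped labels = 18 × 20 + 2 × 0 = 360.
Non-drop label index = 360591 + 360 = 360951; at 30 labels/s that is 03:20:31:21, i.e. DF 03:20:31;21.

03:20:31;21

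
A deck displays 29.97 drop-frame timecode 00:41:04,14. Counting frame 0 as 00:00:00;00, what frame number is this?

As if non-drop at 30 labels/s: (0 × 3600 + 41 × 60 + 4) × 30 + 14 = 73934.
Minute boundaries passed: 41; those not divisible by 10: 41 − 4 = 37; dropped labels = 2 × 37 = 74.
Actual frame index = 73934 − 74 = 73860.

73860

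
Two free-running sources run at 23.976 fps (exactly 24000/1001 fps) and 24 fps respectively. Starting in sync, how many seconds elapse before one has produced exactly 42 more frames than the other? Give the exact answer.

1751.75 seconds

The gap grows by |24 − 24000/1001| = 24/1001 frames per second.
Time for a 42-frame gap: 42 ÷ (24/1001) = 1751.75 s.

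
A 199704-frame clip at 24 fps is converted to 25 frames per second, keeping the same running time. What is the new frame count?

208025 frames

Target frames = source frames × (target rate / source rate) = 199704 × (25)/(24) = 199704 × 25/24 = 208025.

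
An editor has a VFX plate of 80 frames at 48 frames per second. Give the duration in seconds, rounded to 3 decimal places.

Running time = 80 × 1/48 = 5/3 s ≈ 1.667 s.

1.667 seconds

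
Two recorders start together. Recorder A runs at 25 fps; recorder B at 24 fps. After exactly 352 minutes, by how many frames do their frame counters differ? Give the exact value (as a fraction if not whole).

352 min = 21120 s.
A emits 25 × 21120 = 528000 frames; B emits 24 × 21120 = 506880.
Difference = 21120 frames; B is behind A.

21120 frames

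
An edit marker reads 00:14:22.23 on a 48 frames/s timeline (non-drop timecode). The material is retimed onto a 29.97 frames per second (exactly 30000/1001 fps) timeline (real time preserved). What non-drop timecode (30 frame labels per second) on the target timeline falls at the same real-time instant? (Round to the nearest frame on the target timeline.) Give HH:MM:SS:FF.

00:14:21:19

Source frame index: (0×3600 + 14×60 + 22) × 48 + 23 = 41399.
Real time: 41399 / (48) = 41399/48 s.
Target frame: (41399/48) × (30000/1001) = 25874375/1001 ≈ 25848.526 → 25849.
At 30 labels/s: frame 25849 → 00:14:21:19.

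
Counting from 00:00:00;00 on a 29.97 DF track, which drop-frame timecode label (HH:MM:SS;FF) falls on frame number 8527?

00:04:44;15

Each 10-minute DF block holds 10 × 60 × 30 − 9 × 2 = 17982 frames. 8527 ÷ 17982 → 0 full blocks, remainder 8527.
Within the partial block the first minute is 1800 frames and each further minute 1798, so 4 further minute boundaries passed. Total skipped labels = 18 × 0 + 2 × 4 = 8.
Non-drop label index = 8527 + 8 = 8535; at 30 labels/s that is 00:04:44:15, i.e. DF 00:04:44;15.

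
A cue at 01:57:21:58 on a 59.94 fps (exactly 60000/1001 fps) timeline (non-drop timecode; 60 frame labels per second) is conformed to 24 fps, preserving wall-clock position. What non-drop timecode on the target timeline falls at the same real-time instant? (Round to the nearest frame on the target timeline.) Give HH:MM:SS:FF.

01:57:29:00

Source frame index: (1×3600 + 57×60 + 21) × 60 + 58 = 422518.
Real time: 422518 / (60000/1001) = 211470259/30000 s.
Target frame: (211470259/30000) × (24) = 211470259/1250 ≈ 169176.207 → 169176.
At 24 labels/s: frame 169176 → 01:57:29:00.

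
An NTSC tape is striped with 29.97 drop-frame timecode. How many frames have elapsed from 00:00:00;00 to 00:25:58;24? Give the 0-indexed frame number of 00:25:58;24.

Complete 10-minute blocks: 2, each 17982 frames → 35964.
Remaining 5 whole minutes in the current block: 1800 + 4 × 1798 = 8992 frames.
Within the current minute: 58 × 30 + 24 − 2 = 1762 (labels ;00/;01 skipped at this minute). Total = 35964 + 8992 + 1762 = 46718.

46718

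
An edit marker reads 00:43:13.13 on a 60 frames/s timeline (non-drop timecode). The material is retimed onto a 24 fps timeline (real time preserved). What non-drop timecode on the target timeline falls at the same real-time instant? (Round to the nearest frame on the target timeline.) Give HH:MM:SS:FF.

00:43:13:05

Source frame index: (0×3600 + 43×60 + 13) × 60 + 13 = 155593.
Real time: 155593 / (60) = 155593/60 s.
Target frame: (155593/60) × (24) = 311186/5 ≈ 62237.200 → 62237.
At 24 labels/s: frame 62237 → 00:43:13:05.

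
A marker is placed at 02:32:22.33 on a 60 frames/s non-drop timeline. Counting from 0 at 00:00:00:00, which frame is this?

frame 548553

Total seconds to the label: (2 × 3600 + 32 × 60 + 22) = 9142.
Frame index = 9142 × 60 + 33 = 548553.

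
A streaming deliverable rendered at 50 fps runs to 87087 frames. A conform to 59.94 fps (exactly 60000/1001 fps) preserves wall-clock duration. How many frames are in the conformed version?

Target frames = source frames × (target rate / source rate) = 87087 × (60000/1001)/(50) = 87087 × 1200/1001 = 104400.

104400 frames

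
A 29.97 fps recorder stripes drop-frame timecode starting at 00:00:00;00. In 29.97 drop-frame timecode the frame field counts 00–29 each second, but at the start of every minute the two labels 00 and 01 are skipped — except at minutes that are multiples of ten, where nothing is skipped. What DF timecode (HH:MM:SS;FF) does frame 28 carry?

00:00:00;28

Ten DF minutes hold 17982 frames, so frame 28 lies in block 0 (frames 0–17981) with 28 frames into that block.
The block's first minute is 1800 frames and the rest 1798 each; 28 frames reaches minute 0, so 0 × 18 + 0 × 2 = 0 labels have been skipped so far.
Adding those back, label number 28 + 0 = 28 at 30 labels/s is 0 s + 28 f = 0 h 0 min 0 s frame 28, i.e. 00:00:00;28.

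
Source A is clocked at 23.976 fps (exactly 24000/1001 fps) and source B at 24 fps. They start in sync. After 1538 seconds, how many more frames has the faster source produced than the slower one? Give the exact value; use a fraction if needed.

36912/1001 frames

A emits 24000/1001 × 1538 = 36912000/1001 frames; B emits 24 × 1538 = 36912.
Difference = 36912/1001 frames (≈ 36.8751); B is ahead of A.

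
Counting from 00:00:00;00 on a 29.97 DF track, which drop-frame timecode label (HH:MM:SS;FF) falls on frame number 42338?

Ten DF minutes hold 17982 frames, so frame 42338 lies in block 2 (frames 35964–53945) with 6374 frames into that block.
The block's first minute is 1800 frames and the rest 1798 each; 6374 frames reaches minute 3, so 2 × 18 + 3 × 2 = 42 labels have been skipped so far.
Adding those back, label number 42338 + 42 = 42380 at 30 labels/s is 1412 s + 20 f = 0 h 23 min 32 s frame 20, i.e. 00:23:32;20.

00:23:32;20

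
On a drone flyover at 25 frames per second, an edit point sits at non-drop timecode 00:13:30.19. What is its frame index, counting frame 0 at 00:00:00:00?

20269

Total seconds to the label: (0 × 3600 + 13 × 60 + 30) = 810.
Frame index = 810 × 25 + 19 = 20269.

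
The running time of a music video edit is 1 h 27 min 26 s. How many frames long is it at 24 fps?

1 h 27 min 26 s = 5246 s.
Frames = 5246 × 24 = 125904.

125904 frames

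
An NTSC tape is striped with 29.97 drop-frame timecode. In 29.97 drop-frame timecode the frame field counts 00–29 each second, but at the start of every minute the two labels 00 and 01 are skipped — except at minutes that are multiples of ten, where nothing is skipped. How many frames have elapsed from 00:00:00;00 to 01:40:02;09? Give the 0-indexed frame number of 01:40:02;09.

179889

Complete 10-minute blocks: 10, each 17982 frames → 179820.
Remaining 0 whole minutes in the current block: 0 frames.
Within the current minute: 2 × 30 + 9 = 69. Total = 179820 + 0 + 69 = 179889.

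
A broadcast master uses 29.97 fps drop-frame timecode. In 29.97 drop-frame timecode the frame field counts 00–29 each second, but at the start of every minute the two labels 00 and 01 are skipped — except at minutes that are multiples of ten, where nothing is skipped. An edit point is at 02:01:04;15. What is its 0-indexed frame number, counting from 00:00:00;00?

As if non-drop at 30 labels/s: (2 × 3600 + 1 × 60 + 4) × 30 + 15 = 217935.
Minute boundaries passed: 121; those not divisible by 10: 121 − 12 = 109; dropped labels = 2 × 109 = 218.
Actual frame index = 217935 − 218 = 217717.

217717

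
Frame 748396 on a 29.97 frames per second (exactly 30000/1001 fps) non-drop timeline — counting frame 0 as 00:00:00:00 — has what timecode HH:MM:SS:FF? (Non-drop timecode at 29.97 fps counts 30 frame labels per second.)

06:55:46:16

748396 ÷ 30 = 24946 full seconds, remainder 16 frames.
24946 s = 6 h 55 min 46 s.
Timecode: 06:55:46:16.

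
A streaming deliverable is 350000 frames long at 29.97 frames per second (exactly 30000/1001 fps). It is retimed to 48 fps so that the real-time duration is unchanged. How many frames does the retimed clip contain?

560560 frames

Target frames = source frames × (target rate / source rate) = 350000 × (48)/(30000/1001) = 350000 × 1001/625 = 560560.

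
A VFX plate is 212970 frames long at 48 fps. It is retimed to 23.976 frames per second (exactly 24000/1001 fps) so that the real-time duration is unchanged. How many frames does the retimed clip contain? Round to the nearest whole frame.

Frames at target rate = 212970 × (24000/1001) / (48) = 106485000/1001 ≈ 106378.621.
Nearest whole frame: 106379.

106379 frames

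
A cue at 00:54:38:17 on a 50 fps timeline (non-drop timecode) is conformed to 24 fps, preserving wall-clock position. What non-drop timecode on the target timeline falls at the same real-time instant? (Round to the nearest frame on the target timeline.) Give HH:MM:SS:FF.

Source frame index: (0×3600 + 54×60 + 38) × 50 + 17 = 163917.
Real time: 163917 / (50) = 163917/50 s.
Target frame: (163917/50) × (24) = 1967004/25 ≈ 78680.160 → 78680.
At 24 labels/s: frame 78680 → 00:54:38:08.

00:54:38:08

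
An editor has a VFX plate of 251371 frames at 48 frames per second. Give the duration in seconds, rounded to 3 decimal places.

Running time = 251371 × 1/48 = 251371/48 s ≈ 5236.896 s.

5236.896 seconds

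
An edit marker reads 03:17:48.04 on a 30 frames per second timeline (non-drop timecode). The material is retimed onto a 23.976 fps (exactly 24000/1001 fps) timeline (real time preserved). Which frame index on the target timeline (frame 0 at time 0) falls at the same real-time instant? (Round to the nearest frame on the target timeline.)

Source frame index: (3×3600 + 17×60 + 48) × 30 + 4 = 356044.
Real time: 356044 / (30) = 178022/15 s.
Target frame: (178022/15) × (24000/1001) = 21910400/77 ≈ 284550.649 → 284551.

frame 284551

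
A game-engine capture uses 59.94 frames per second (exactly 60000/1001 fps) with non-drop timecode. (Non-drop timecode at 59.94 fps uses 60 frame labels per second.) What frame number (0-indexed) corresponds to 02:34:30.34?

frame 556234

Total seconds to the label: (2 × 3600 + 34 × 60 + 30) = 9270.
Frame index = 9270 × 60 + 34 = 556234.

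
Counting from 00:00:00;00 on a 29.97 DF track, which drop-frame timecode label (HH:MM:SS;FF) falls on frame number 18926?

00:10:31;14

Each 10-minute DF block holds 10 × 60 × 30 − 9 × 2 = 17982 frames. 18926 ÷ 17982 → 1 full block, remainder 944.
Within the partial block the first minute is 1800 frames and each further minute 1798, so 0 further minute boundaries passed. Total skipped labels = 18 × 1 + 2 × 0 = 18.
Non-drop label index = 18926 + 18 = 18944; at 30 labels/s that is 00:10:31:14, i.e. DF 00:10:31;14.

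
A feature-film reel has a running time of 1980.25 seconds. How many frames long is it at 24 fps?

Frames = 1980.25 × 24 = 47526.

47526 frames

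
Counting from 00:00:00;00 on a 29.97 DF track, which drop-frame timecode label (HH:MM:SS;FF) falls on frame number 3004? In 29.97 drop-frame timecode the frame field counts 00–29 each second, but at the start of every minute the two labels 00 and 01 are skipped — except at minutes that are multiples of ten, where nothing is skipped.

00:01:40;06

Each 10-minute DF block holds 10 × 60 × 30 − 9 × 2 = 17982 frames. 3004 ÷ 17982 → 0 full blocks, remainder 3004.
Within the partial block the first minute is 1800 frames and each further minute 1798, so 1 further minute boundary passed. Total skipped labels = 18 × 0 + 2 × 1 = 2.
Non-drop label index = 3004 + 2 = 3006; at 30 labels/s that is 00:01:40:06, i.e. DF 00:01:40;06.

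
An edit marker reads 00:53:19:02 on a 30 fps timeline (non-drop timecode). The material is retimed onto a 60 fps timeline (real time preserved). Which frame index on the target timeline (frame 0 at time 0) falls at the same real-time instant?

frame 191944

Source frame index: (0×3600 + 53×60 + 19) × 30 + 2 = 95972.
Real time: 95972 / (30) = 47986/15 s.
Target frame: (47986/15) × (60) = 191944.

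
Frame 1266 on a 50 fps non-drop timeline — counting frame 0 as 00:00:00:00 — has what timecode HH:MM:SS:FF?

00:00:25:16

1266 ÷ 50 = 25 full seconds, remainder 16 frames.
25 s = 0 h 0 min 25 s.
Timecode: 00:00:25:16.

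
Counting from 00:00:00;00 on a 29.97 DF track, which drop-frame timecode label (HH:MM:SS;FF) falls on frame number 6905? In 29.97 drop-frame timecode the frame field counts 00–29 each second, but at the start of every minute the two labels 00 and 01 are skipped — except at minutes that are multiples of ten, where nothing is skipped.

Ten DF minutes hold 17982 frames, so frame 6905 lies in block 0 (frames 0–17981) with 6905 frames into that block.
The block's first minute is 1800 frames and the rest 1798 each; 6905 frames reaches minute 3, so 0 × 18 + 3 × 2 = 6 labels have been skipped so far.
Adding those back, label number 6905 + 6 = 6911 at 30 labels/s is 230 s + 11 f = 0 h 3 min 50 s frame 11, i.e. 00:03:50;11.

00:03:50;11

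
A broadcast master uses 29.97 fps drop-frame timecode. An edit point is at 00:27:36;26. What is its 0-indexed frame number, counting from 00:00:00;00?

49656

As if non-drop at 30 labels/s: (0 × 3600 + 27 × 60 + 36) × 30 + 26 = 49706.
Minute boundaries passed: 27; those not divisible by 10: 27 − 2 = 25; dropped labels = 2 × 25 = 50.
Actual frame index = 49706 − 50 = 49656.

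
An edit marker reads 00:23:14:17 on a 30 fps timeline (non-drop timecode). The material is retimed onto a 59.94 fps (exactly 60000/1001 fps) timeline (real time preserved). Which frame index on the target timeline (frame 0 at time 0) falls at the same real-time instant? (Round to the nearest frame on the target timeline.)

Source frame index: (0×3600 + 23×60 + 14) × 30 + 17 = 41837.
Real time: 41837 / (30) = 41837/30 s.
Target frame: (41837/30) × (60000/1001) = 83674000/1001 ≈ 83590.410 → 83590.

frame 83590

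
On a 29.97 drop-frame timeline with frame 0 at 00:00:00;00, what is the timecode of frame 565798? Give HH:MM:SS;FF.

05:14:38;24

Ten DF minutes hold 17982 frames, so frame 565798 lies in block 31 (frames 557442–575423) with 8356 frames into that block.
The block's first minute is 1800 frames and the rest 1798 each; 8356 frames reaches minute 4, so 31 × 18 + 4 × 2 = 566 labels have been skipped so far.
Adding those back, label number 565798 + 566 = 566364 at 30 labels/s is 18878 s + 24 f = 5 h 14 min 38 s frame 24, i.e. 05:14:38;24.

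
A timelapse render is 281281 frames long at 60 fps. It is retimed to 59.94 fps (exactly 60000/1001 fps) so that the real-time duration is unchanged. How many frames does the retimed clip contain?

Target frames = source frames × (target rate / source rate) = 281281 × (60000/1001)/(60) = 281281 × 1000/1001 = 281000.

281000 frames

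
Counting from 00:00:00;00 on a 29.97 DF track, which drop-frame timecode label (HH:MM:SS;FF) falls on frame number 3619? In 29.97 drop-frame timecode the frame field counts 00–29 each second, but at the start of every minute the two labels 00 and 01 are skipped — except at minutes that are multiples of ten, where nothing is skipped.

00:02:00;23

Ten DF minutes hold 17982 frames, so frame 3619 lies in block 0 (frames 0–17981) with 3619 frames into that block.
The block's first minute is 1800 frames and the rest 1798 each; 3619 frames reaches minute 2, so 0 × 18 + 2 × 2 = 4 labels have been skipped so far.
Adding those back, label number 3619 + 4 = 3623 at 30 labels/s is 120 s + 23 f = 0 h 2 min 0 s frame 23, i.e. 00:02:00;23.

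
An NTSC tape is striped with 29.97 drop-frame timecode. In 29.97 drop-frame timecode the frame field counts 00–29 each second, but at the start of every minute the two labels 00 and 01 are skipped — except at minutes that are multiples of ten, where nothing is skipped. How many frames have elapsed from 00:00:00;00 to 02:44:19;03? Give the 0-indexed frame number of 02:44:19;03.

295477

As if non-drop at 30 labels/s: (2 × 3600 + 44 × 60 + 19) × 30 + 3 = 295773.
Minute boundaries passed: 164; those not divisible by 10: 164 − 16 = 148; dropped labels = 2 × 148 = 296.
Actual frame index = 295773 − 296 = 295477.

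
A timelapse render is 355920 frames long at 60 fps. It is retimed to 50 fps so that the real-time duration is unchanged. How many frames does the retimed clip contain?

Target frames = source frames × (target rate / source rate) = 355920 × (50)/(60) = 355920 × 5/6 = 296600.

296600 frames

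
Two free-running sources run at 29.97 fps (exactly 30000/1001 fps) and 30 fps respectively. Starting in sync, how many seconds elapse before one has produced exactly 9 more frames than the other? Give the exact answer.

300.3 seconds

The gap grows by |30 − 30000/1001| = 30/1001 frames per second.
Time for a 9-frame gap: 9 ÷ (30/1001) = 300.3 s.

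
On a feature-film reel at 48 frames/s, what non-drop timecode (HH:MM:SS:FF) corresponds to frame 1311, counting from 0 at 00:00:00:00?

00:00:27:15

1311 ÷ 48 = 27 full seconds, remainder 15 frames.
27 s = 0 h 0 min 27 s.
Timecode: 00:00:27:15.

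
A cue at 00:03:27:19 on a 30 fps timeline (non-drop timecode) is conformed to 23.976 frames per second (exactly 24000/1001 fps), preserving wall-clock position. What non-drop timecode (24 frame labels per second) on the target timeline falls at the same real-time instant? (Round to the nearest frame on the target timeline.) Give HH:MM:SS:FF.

Source frame index: (0×3600 + 3×60 + 27) × 30 + 19 = 6229.
Real time: 6229 / (30) = 6229/30 s.
Target frame: (6229/30) × (24000/1001) = 4983200/1001 ≈ 4978.222 → 4978.
At 24 labels/s: frame 4978 → 00:03:27:10.

00:03:27:10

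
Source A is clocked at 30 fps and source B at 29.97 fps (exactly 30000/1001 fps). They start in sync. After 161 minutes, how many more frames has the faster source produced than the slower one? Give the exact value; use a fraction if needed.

41400/143 frames

161 min = 9660 s.
A emits 30 × 9660 = 289800 frames; B emits 30000/1001 × 9660 = 41400000/143.
Difference = 41400/143 frames (≈ 289.5105); B is behind A.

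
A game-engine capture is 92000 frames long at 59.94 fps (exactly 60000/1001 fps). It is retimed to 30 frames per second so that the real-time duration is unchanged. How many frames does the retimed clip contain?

46046 frames

Target frames = source frames × (target rate / source rate) = 92000 × (30)/(60000/1001) = 92000 × 1001/2000 = 46046.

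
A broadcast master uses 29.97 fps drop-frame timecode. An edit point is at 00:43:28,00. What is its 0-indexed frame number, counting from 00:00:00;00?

78162

As if non-drop at 30 labels/s: (0 × 3600 + 43 × 60 + 28) × 30 + 0 = 78240.
Minute boundaries passed: 43; those not divisible by 10: 43 − 4 = 39; dropped labels = 2 × 39 = 78.
Actual frame index = 78240 − 78 = 78162.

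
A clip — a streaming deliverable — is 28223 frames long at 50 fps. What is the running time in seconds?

Running time = 28223 / (50) = 564.46 s.

564.46 seconds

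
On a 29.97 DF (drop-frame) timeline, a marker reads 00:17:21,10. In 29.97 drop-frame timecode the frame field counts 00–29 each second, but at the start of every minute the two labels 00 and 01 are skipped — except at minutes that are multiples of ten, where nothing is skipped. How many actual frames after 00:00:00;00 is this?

Complete 10-minute blocks: 1, each 17982 frames → 17982.
Remaining 7 whole minutes in the current block: 1800 + 6 × 1798 = 12588 frames.
Within the current minute: 21 × 30 + 10 − 2 = 638 (labels ;00/;01 skipped at this minute). Total = 17982 + 12588 + 638 = 31208.

31208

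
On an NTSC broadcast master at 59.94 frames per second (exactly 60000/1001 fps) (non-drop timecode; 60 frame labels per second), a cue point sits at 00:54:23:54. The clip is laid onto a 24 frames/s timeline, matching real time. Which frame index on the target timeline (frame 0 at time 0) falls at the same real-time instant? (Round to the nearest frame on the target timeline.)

Source frame index: (0×3600 + 54×60 + 23) × 60 + 54 = 195834.
Real time: 195834 / (60000/1001) = 32671639/10000 s.
Target frame: (32671639/10000) × (24) = 98014917/1250 ≈ 78411.934 → 78412.

frame 78412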